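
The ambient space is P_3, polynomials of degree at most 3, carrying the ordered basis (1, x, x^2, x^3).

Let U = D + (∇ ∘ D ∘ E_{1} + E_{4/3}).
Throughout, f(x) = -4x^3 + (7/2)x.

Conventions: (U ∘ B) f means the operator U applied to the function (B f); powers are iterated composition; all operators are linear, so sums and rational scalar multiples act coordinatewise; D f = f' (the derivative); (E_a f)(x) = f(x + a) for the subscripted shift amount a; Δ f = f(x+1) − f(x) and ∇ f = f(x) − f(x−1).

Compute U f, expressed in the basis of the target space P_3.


g(x) = -4x^3 - 28x^2 - (251/6)x - 719/54

D f = -12x^2 + 7/2
E_{1} f = -4x^3 - 12x^2 - (17/2)x - 1/2
D E_{1} f = -12x^2 - 24x - 17/2
∇ D E_{1} f = -24x - 12
E_{4/3} f = -4x^3 - 16x^2 - (107/6)x - 130/27
(∇ ∘ D ∘ E_{1} + E_{4/3}) f = -4x^3 - 16x^2 - (251/6)x - 454/27
(D + (∇ ∘ D ∘ E_{1} + E_{4/3})) f = -4x^3 - 28x^2 - (251/6)x - 719/54


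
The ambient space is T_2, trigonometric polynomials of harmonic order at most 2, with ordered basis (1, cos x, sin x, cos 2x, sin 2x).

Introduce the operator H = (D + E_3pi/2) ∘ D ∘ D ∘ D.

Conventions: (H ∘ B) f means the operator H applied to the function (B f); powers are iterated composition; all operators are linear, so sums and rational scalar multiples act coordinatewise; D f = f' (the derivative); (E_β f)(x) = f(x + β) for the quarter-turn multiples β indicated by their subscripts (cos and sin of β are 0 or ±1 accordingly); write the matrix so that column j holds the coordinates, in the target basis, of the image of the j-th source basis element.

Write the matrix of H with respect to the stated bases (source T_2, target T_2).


the matrix is [[0, 0, 0, 0, 0]; [0, 0, 0, 0, 0]; [0, 0, 0, 0, 0]; [0, 0, 0, 16, 8]; [0, 0, 0, -8, 16]] (rows listed top to bottom)

image of 1: 0
image of cos x: 0
image of sin x: 0
image of cos 2x: 16cos 2x - 8sin 2x
image of sin 2x: 8cos 2x + 16sin 2x
each image's coordinates form column j of the matrix


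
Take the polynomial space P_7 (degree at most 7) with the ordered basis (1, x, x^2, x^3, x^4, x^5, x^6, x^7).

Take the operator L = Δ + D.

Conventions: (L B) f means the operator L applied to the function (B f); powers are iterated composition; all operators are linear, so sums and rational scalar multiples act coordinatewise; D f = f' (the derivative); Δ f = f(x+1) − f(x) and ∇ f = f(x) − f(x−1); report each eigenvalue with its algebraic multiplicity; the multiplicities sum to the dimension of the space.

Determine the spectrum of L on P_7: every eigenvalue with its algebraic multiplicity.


image of 1: 0
image of x: 2
image of x^2: 4x + 1
image of x^3: 6x^2 + 3x + 1
image of x^4: 8x^3 + 6x^2 + 4x + 1
image of x^5: 10x^4 + 10x^3 + 10x^2 + 5x + 1
image of x^6: 12x^5 + 15x^4 + 20x^3 + 15x^2 + 6x + 1
image of x^7: 14x^6 + 21x^5 + 35x^4 + 35x^3 + 21x^2 + 7x + 1
the matrix is upper triangular; its diagonal is (0, 0, 0, 0, 0, 0, 0, 0)
for a triangular matrix the eigenvalues are the diagonal entries, with algebraic multiplicity their repetition count

λ = 0 (multiplicity 8)


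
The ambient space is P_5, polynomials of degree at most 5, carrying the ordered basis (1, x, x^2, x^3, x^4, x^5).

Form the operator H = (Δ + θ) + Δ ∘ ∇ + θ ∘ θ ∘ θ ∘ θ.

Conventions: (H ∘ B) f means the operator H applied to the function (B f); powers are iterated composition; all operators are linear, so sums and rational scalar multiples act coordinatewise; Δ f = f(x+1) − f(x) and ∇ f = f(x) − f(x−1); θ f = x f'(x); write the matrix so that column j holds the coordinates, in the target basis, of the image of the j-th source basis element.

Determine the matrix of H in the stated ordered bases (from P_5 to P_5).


the matrix is [[0, 1, 3, 1, 3, 1]; [0, 2, 2, 9, 4, 15]; [0, 0, 18, 3, 18, 10]; [0, 0, 0, 84, 4, 30]; [0, 0, 0, 0, 260, 5]; [0, 0, 0, 0, 0, 630]] (rows listed top to bottom)

image of 1: 0
image of x: 2x + 1
image of x^2: 18x^2 + 2x + 3
image of x^3: 84x^3 + 3x^2 + 9x + 1
image of x^4: 260x^4 + 4x^3 + 18x^2 + 4x + 3
image of x^5: 630x^5 + 5x^4 + 30x^3 + 10x^2 + 15x + 1
each image's coordinates form column j of the matrix


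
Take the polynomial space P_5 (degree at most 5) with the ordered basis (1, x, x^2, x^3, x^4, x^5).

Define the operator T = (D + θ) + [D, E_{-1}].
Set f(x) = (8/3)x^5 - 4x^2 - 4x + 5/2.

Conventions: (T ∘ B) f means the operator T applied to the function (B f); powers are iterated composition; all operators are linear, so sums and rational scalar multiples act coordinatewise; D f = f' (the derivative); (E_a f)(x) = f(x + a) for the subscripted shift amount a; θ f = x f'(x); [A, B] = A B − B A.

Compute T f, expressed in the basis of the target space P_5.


D f = (40/3)x^4 - 8x - 4
θ f = (40/3)x^5 - 8x^2 - 4x
(D + θ) f = (40/3)x^5 + (40/3)x^4 - 8x^2 - 12x - 4
E_{-1} f = (8/3)x^5 - (40/3)x^4 + (80/3)x^3 - (92/3)x^2 + (52/3)x - 1/6
D E_{-1} f = (40/3)x^4 - (160/3)x^3 + 80x^2 - (184/3)x + 52/3
D f = (40/3)x^4 - 8x - 4
E_{-1} D f = (40/3)x^4 - (160/3)x^3 + 80x^2 - (184/3)x + 52/3
[D, E_{-1}] f = 0
((D + θ) + [D, E_{-1}]) f = (40/3)x^5 + (40/3)x^4 - 8x^2 - 12x - 4

g(x) = (40/3)x^5 + (40/3)x^4 - 8x^2 - 12x - 4


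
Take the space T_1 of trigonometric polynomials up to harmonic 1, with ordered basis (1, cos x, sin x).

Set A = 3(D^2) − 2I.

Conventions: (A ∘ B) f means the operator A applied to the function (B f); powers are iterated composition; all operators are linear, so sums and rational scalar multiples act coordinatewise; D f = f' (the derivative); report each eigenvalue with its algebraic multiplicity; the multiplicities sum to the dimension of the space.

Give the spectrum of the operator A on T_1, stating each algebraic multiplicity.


λ = -5 (multiplicity 2), λ = -2 (multiplicity 1)

image of 1: -2
image of cos x: -5cos x
image of sin x: -5sin x
the matrix is diagonal; its diagonal is (-2, -5, -5)
for a triangular matrix the eigenvalues are the diagonal entries, with algebraic multiplicity their repetition count


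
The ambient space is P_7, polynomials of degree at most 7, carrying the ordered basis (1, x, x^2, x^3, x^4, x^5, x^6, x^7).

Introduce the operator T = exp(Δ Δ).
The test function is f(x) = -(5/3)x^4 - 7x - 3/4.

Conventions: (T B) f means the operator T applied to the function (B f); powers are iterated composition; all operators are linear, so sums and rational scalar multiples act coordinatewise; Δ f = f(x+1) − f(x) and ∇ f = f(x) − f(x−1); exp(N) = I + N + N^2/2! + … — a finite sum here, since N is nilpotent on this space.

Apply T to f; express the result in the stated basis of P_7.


order-1 term: -20x^2 - 40x - 70/3
order-2 term: -20
the series for exp(Δ Δ) f terminates at order 2
exp(Δ Δ) f = -(5/3)x^4 - 20x^2 - 47x - 529/12

the image equals g(x) = -(5/3)x^4 - 20x^2 - 47x - 529/12


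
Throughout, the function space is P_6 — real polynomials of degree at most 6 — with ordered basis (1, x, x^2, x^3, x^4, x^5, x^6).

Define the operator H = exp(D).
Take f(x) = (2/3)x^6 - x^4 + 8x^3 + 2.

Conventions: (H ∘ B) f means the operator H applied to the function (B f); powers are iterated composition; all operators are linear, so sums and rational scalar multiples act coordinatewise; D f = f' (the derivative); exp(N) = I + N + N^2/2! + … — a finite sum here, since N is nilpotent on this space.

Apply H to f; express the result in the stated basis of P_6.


order-1 term: 4x^5 - 4x^3 + 24x^2
order-2 term: 10x^4 - 6x^2 + 24x
order-3 term: (40/3)x^3 - 4x + 8
order-4 term: 10x^2 - 1
order-5 term: 4x
order-6 term: 2/3
the series for exp(D) f terminates at order 6
exp(D) f = (2/3)x^6 + 4x^5 + 9x^4 + (52/3)x^3 + 28x^2 + 24x + 29/3

the result is g(x) = (2/3)x^6 + 4x^5 + 9x^4 + (52/3)x^3 + 28x^2 + 24x + 29/3


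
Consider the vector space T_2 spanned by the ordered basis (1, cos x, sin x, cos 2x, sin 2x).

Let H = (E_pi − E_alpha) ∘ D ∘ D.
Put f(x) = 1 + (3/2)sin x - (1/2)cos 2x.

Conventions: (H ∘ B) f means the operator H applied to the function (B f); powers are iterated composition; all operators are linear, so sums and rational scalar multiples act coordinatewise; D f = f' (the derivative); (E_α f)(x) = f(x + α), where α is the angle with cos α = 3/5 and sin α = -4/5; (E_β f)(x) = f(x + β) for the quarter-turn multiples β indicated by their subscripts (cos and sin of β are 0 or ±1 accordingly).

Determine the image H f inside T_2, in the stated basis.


D f = (3/2)cos x + sin 2x
D D f = -(3/2)sin x + 2cos 2x
E_pi (D ∘ D) f = (3/2)sin x + 2cos 2x
E_alpha (D ∘ D) f = (6/5)cos x - (9/10)sin x - (14/25)cos 2x + (48/25)sin 2x
(-E_alpha) (D ∘ D) f = -(6/5)cos x + (9/10)sin x + (14/25)cos 2x - (48/25)sin 2x
(E_pi − E_alpha) (D ∘ D) f = -(6/5)cos x + (12/5)sin x + (64/25)cos 2x - (48/25)sin 2x

the result is g(x) = -(6/5)cos x + (12/5)sin x + (64/25)cos 2x - (48/25)sin 2x


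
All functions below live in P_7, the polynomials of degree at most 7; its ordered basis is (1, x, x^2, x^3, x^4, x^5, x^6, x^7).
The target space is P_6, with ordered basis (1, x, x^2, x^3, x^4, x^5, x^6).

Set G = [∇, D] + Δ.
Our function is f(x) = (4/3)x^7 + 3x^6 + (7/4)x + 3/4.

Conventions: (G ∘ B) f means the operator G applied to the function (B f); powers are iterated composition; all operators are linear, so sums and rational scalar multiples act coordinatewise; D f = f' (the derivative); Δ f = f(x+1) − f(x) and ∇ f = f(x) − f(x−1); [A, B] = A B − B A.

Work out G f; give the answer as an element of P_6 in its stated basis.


D f = (28/3)x^6 + 18x^5 + 7/4
∇ D f = 56x^5 - 50x^4 + (20/3)x^3 + 40x^2 - 34x + 26/3
∇ f = (28/3)x^6 - 10x^5 + (5/3)x^4 + (40/3)x^3 - 17x^2 + (26/3)x + 1/12
D ∇ f = 56x^5 - 50x^4 + (20/3)x^3 + 40x^2 - 34x + 26/3
[∇, D] f = 0
Δ f = (28/3)x^6 + 46x^5 + (275/3)x^4 + (320/3)x^3 + 73x^2 + (82/3)x + 73/12
([∇, D] + Δ) f = (28/3)x^6 + 46x^5 + (275/3)x^4 + (320/3)x^3 + 73x^2 + (82/3)x + 73/12

the result is g(x) = (28/3)x^6 + 46x^5 + (275/3)x^4 + (320/3)x^3 + 73x^2 + (82/3)x + 73/12


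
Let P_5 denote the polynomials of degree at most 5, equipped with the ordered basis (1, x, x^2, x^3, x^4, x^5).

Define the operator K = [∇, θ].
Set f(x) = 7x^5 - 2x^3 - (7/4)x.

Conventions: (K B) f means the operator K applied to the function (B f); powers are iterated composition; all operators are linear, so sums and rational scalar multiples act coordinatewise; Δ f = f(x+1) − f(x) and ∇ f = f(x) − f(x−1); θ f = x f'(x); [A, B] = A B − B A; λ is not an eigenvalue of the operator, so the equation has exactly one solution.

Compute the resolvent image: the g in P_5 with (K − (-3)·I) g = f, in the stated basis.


the image equals g(x) = (7/3)x^5 - (35/9)x^4 + (542/27)x^3 - (1592/27)x^2 + (35635/324)x - 102175/972

write g with unknown coordinates in the stated basis and equate coefficients in (K − (-3)·I) g = f
solving from the highest basis element down gives g = (7/3)x^5 - (35/9)x^4 + (542/27)x^3 - (1592/27)x^2 + (35635/324)x - 102175/972
check: K g = (35/3)x^4 - (560/9)x^3 + (1592/9)x^2 - (8956/27)x + 102175/324
so K g − (-3)·g = 7x^5 - 2x^3 - (7/4)x = f ✓


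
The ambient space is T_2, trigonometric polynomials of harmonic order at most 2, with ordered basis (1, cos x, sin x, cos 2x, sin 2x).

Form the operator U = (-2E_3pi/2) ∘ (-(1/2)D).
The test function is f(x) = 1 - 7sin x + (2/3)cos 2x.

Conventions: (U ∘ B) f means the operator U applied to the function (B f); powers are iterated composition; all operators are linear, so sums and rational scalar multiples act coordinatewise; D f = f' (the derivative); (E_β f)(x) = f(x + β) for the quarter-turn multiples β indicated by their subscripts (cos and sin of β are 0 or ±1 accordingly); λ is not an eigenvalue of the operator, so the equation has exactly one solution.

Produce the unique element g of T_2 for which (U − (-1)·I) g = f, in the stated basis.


g(x) = 1 - (7/2)sin x + (2/15)cos 2x - (4/15)sin 2x

write g with unknown coordinates in the stated basis and equate coefficients in (U − (-1)·I) g = f
solving from the highest basis element down gives g = 1 - (7/2)sin x + (2/15)cos 2x - (4/15)sin 2x
check: U g = -(7/2)sin x + (8/15)cos 2x + (4/15)sin 2x
so U g − (-1)·g = 1 - 7sin x + (2/3)cos 2x = f ✓


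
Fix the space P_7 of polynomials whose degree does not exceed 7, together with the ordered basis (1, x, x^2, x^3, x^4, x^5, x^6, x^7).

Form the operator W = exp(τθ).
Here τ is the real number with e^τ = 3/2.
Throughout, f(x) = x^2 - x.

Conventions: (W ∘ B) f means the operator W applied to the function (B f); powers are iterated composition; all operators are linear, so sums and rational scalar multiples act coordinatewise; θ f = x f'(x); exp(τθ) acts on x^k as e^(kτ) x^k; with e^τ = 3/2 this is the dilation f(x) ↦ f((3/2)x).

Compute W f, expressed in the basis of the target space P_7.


the image equals g(x) = (9/4)x^2 - (3/2)x

exp(τθ) x^k = e^(kτ) x^k; with e^τ = 3/2 this sends x^k to (3/2)^k x^k
x ↦ 3/2 x
x^2 ↦ 9/4 x^2
applying this coordinatewise to f: exp(τθ) f = (9/4)x^2 - (3/2)x


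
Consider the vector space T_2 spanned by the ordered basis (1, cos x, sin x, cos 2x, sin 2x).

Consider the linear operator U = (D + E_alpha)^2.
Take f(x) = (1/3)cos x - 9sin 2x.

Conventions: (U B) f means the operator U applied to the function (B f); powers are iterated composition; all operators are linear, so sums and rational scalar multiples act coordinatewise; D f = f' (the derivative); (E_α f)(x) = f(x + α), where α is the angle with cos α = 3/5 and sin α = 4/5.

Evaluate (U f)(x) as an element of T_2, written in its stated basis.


the image equals g(x) = -(24/25)cos x - (18/25)sin x + (9324/625)cos 2x + (48843/625)sin 2x

D f = -(1/3)sin x - 18cos 2x
E_alpha f = (1/5)cos x - (4/15)sin x - (216/25)cos 2x + (63/25)sin 2x
(D + E_alpha) f = (1/5)cos x - (3/5)sin x - (666/25)cos 2x + (63/25)sin 2x
D (D + E_alpha) f = -(3/5)cos x - (1/5)sin x + (126/25)cos 2x + (1332/25)sin 2x
E_alpha (D + E_alpha) f = -(9/25)cos x - (13/25)sin x + (6174/625)cos 2x + (15543/625)sin 2x
(D + E_alpha) (D + E_alpha) f = -(24/25)cos x - (18/25)sin x + (9324/625)cos 2x + (48843/625)sin 2x


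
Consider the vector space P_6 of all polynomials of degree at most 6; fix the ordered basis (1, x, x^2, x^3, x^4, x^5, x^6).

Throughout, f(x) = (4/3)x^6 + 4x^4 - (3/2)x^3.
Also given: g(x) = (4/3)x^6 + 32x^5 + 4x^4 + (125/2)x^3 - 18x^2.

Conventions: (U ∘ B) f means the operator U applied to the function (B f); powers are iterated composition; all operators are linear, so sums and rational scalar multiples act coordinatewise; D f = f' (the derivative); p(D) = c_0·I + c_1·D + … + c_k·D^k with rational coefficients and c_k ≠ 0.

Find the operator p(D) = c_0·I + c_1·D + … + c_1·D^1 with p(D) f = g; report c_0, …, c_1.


c_0 = 1, c_1 = 4

D^0 f = (4/3)x^6 + 4x^4 - (3/2)x^3
D^1 f = 8x^5 + 16x^3 - (9/2)x^2
matching coefficients of g against c_0 f + c_1 Df + … from the top degree down determines the c_i
solution: c_0 = 1, c_1 = 4


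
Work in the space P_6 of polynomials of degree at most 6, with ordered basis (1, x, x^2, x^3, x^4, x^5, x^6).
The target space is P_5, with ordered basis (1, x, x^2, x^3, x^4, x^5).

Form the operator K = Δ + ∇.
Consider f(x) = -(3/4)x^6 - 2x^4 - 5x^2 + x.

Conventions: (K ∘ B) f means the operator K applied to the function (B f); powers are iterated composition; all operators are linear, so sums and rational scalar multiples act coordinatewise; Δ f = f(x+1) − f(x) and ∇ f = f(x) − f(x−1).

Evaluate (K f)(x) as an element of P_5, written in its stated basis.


Δ f = -(9/2)x^5 - (45/4)x^4 - 23x^3 - (93/4)x^2 - (45/2)x - 27/4
∇ f = -(9/2)x^5 + (45/4)x^4 - 23x^3 + (93/4)x^2 - (45/2)x + 35/4
(Δ + ∇) f = -9x^5 - 46x^3 - 45x + 2

g(x) = -9x^5 - 46x^3 - 45x + 2


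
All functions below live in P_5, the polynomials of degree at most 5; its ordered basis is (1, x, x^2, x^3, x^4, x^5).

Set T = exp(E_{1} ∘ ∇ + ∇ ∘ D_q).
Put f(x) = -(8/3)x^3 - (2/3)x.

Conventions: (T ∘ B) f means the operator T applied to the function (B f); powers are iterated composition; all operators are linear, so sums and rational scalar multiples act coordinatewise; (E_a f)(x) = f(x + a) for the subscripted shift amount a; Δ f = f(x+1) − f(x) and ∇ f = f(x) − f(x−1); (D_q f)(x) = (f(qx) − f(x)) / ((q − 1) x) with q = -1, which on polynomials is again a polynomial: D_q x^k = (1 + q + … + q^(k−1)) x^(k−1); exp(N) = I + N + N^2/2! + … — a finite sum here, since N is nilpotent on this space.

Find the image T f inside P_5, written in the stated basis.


the image equals g(x) = -(8/3)x^3 - 8x^2 - 22x - 14

order-1 term: -8x^2 - (40/3)x - 2/3
order-2 term: -8x - 32/3
order-3 term: -8/3
the series for exp(E_{1} ∘ ∇ + ∇ ∘ D_q) f terminates at order 3
exp(E_{1} ∘ ∇ + ∇ ∘ D_q) f = -(8/3)x^3 - 8x^2 - 22x - 14


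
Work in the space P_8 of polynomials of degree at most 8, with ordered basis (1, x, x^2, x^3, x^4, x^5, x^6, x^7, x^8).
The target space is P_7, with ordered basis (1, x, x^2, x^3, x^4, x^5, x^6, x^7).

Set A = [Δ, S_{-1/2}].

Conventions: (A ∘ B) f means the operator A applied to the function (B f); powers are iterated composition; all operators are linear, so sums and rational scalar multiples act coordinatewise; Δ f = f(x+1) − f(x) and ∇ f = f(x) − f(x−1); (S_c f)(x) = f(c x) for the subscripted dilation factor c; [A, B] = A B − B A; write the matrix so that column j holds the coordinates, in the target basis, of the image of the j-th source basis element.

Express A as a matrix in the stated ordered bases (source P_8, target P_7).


image of 1: 0
image of x: -3/2
image of x^2: (3/2)x - 3/4
image of x^3: -(9/8)x^2 + (9/8)x - 9/8
image of x^4: (3/4)x^3 - (9/8)x^2 + (9/4)x - 15/16
image of x^5: -(15/32)x^4 + (15/16)x^3 - (45/16)x^2 + (75/32)x - 33/32
image of x^6: (9/32)x^5 - (45/64)x^4 + (45/16)x^3 - (225/64)x^2 + (99/32)x - 63/64
image of x^7: -(21/128)x^6 + (63/128)x^5 - (315/128)x^4 + (525/128)x^3 - (693/128)x^2 + (441/128)x - 129/128
image of x^8: (3/32)x^7 - (21/64)x^6 + (63/32)x^5 - (525/128)x^4 + (231/32)x^3 - (441/64)x^2 + (129/32)x - 255/256
each image's coordinates form column j of the matrix

the matrix is [[0, -3/2, -3/4, -9/8, -15/16, -33/32, -63/64, -129/128, -255/256]; [0, 0, 3/2, 9/8, 9/4, 75/32, 99/32, 441/128, 129/32]; [0, 0, 0, -9/8, -9/8, -45/16, -225/64, -693/128, -441/64]; [0, 0, 0, 0, 3/4, 15/16, 45/16, 525/128, 231/32]; [0, 0, 0, 0, 0, -15/32, -45/64, -315/128, -525/128]; [0, 0, 0, 0, 0, 0, 9/32, 63/128, 63/32]; [0, 0, 0, 0, 0, 0, 0, -21/128, -21/64]; [0, 0, 0, 0, 0, 0, 0, 0, 3/32]] (rows listed top to bottom)


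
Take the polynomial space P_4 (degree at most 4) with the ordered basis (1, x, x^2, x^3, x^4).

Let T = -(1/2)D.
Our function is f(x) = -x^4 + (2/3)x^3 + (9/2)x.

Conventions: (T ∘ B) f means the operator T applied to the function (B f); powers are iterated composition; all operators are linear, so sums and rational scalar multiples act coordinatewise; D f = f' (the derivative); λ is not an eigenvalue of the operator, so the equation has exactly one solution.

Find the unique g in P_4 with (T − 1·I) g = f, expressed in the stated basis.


write g with unknown coordinates in the stated basis and equate coefficients in (T − 1·I) g = f
solving from the highest basis element down gives g = x^4 - (8/3)x^3 + 4x^2 - (17/2)x + 17/4
check: T g = -2x^3 + 4x^2 - 4x + 17/4
so T g − 1·g = -x^4 + (2/3)x^3 + (9/2)x = f ✓

the image equals g(x) = x^4 - (8/3)x^3 + 4x^2 - (17/2)x + 17/4


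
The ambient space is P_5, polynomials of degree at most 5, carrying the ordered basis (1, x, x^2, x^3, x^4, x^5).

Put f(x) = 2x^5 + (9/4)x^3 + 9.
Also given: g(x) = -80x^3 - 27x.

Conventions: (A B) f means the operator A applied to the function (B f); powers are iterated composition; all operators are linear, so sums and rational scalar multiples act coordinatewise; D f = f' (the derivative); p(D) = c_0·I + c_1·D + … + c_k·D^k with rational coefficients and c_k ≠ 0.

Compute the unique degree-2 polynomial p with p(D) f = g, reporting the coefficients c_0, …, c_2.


c_0 = 0, c_1 = 0, c_2 = -2

D^0 f = 2x^5 + (9/4)x^3 + 9
D^1 f = 10x^4 + (27/4)x^2
D^2 f = 40x^3 + (27/2)x
matching coefficients of g against c_0 f + c_1 Df + … from the top degree down determines the c_i
solution: c_0 = 0, c_1 = 0, c_2 = -2


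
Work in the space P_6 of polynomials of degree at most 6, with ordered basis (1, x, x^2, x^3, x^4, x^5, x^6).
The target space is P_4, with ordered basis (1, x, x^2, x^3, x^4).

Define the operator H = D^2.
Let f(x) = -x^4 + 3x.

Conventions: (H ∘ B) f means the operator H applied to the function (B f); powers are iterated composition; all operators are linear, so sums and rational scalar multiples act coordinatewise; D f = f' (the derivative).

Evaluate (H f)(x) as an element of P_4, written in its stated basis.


the image equals g(x) = -12x^2

D f = -4x^3 + 3
D D f = -12x^2


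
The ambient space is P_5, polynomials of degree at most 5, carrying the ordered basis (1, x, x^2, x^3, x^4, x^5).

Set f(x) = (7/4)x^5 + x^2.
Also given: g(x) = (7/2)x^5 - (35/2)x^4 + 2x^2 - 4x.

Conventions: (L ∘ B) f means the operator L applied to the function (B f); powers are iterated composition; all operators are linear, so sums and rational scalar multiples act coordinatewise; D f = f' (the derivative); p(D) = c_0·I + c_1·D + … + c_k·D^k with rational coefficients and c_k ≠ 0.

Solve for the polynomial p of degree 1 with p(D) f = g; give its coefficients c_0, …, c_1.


D^0 f = (7/4)x^5 + x^2
D^1 f = (35/4)x^4 + 2x
matching coefficients of g against c_0 f + c_1 Df + … from the top degree down determines the c_i
solution: c_0 = 2, c_1 = -2

c_0 = 2, c_1 = -2


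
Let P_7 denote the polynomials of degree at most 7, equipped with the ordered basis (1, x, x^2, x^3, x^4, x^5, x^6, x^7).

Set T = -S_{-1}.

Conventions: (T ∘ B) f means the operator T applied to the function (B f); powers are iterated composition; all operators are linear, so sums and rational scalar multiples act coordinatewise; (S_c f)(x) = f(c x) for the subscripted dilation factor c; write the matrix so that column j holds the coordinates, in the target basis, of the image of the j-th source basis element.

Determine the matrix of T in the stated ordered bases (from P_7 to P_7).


image of 1: -1
image of x: x
image of x^2: -x^2
image of x^3: x^3
image of x^4: -x^4
image of x^5: x^5
image of x^6: -x^6
image of x^7: x^7
each image's coordinates form column j of the matrix

the matrix is [[-1, 0, 0, 0, 0, 0, 0, 0]; [0, 1, 0, 0, 0, 0, 0, 0]; [0, 0, -1, 0, 0, 0, 0, 0]; [0, 0, 0, 1, 0, 0, 0, 0]; [0, 0, 0, 0, -1, 0, 0, 0]; [0, 0, 0, 0, 0, 1, 0, 0]; [0, 0, 0, 0, 0, 0, -1, 0]; [0, 0, 0, 0, 0, 0, 0, 1]] (rows listed top to bottom)


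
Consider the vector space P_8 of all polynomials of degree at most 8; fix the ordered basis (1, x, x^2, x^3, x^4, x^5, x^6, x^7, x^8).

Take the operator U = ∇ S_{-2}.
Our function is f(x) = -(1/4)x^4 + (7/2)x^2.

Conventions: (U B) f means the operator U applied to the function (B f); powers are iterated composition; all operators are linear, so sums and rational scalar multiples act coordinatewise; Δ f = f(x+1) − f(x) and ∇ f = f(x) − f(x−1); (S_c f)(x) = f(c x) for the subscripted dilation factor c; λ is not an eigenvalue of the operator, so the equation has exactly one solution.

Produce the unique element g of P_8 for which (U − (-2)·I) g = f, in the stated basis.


write g with unknown coordinates in the stated basis and equate coefficients in (U − (-2)·I) g = f
solving from the highest basis element down gives g = -(1/8)x^4 + 4x^3 + (175/4)x^2 - 219x - 233/2
check: U g = -8x^3 - 84x^2 + 438x + 233
so U g − (-2)·g = -(1/4)x^4 + (7/2)x^2 = f ✓

the result is g(x) = -(1/8)x^4 + 4x^3 + (175/4)x^2 - 219x - 233/2


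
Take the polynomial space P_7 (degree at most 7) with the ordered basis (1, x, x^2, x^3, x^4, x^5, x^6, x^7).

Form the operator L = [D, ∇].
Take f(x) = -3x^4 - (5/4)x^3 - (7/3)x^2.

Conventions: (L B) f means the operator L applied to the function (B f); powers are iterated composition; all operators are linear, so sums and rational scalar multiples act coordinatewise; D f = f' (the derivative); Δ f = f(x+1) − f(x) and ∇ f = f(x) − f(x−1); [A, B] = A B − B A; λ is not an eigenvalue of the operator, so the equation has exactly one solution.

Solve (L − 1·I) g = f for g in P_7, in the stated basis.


write g with unknown coordinates in the stated basis and equate coefficients in (L − 1·I) g = f
solving from the highest basis element down gives g = 3x^4 + (5/4)x^3 + (7/3)x^2
check: L g = 0
so L g − 1·g = -3x^4 - (5/4)x^3 - (7/3)x^2 = f ✓

the result is g(x) = 3x^4 + (5/4)x^3 + (7/3)x^2


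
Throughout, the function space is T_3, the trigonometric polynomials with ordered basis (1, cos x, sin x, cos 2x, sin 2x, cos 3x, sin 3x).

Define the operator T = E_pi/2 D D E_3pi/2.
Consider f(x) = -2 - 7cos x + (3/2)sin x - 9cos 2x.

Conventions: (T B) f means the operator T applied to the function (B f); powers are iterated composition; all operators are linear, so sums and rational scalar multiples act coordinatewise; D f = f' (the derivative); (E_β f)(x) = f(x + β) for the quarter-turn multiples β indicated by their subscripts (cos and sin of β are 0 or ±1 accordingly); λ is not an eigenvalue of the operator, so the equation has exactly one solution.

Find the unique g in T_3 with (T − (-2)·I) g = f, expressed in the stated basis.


the result is g(x) = -1 - 7cos x + (3/2)sin x + (9/2)cos 2x

write g with unknown coordinates in the stated basis and equate coefficients in (T − (-2)·I) g = f
solving from the highest basis element down gives g = -1 - 7cos x + (3/2)sin x + (9/2)cos 2x
check: T g = 7cos x - (3/2)sin x - 18cos 2x
so T g − (-2)·g = -2 - 7cos x + (3/2)sin x - 9cos 2x = f ✓


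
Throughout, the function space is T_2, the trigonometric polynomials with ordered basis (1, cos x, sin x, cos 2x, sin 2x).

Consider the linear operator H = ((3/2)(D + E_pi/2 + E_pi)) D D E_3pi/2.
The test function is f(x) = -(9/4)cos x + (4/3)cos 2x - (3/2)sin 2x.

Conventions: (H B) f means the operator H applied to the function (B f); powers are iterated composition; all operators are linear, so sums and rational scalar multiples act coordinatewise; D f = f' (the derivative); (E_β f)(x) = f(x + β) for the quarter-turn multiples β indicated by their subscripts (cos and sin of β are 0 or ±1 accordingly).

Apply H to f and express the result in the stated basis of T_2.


E_3pi/2 f = -(9/4)sin x - (4/3)cos 2x + (3/2)sin 2x
D E_3pi/2 f = -(9/4)cos x + 3cos 2x + (8/3)sin 2x
D D E_3pi/2 f = (9/4)sin x + (16/3)cos 2x - 6sin 2x
D (D D E_3pi/2) f = (9/4)cos x - 12cos 2x - (32/3)sin 2x
E_pi/2 (D D E_3pi/2) f = (9/4)cos x - (16/3)cos 2x + 6sin 2x
E_pi (D D E_3pi/2) f = -(9/4)sin x + (16/3)cos 2x - 6sin 2x
(D + E_pi/2 + E_pi) (D D E_3pi/2) f = (9/2)cos x - (9/4)sin x - 12cos 2x - (32/3)sin 2x
((3/2)(D + E_pi/2 + E_pi)) (D D E_3pi/2) f = (27/4)cos x - (27/8)sin x - 18cos 2x - 16sin 2x

the image equals g(x) = (27/4)cos x - (27/8)sin x - 18cos 2x - 16sin 2x


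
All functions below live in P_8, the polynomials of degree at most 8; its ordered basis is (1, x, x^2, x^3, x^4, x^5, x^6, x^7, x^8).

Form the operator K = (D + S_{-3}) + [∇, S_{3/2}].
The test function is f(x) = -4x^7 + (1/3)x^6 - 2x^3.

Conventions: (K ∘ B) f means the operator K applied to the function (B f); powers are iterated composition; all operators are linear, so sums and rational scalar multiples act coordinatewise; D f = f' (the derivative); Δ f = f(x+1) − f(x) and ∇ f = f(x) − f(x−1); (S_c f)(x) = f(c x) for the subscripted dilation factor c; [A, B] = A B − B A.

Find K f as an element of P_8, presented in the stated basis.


D f = -28x^6 + 2x^5 - 6x^2
S_{-3} f = 8748x^7 + 243x^6 + 54x^3
(D + S_{-3}) f = 8748x^7 + 215x^6 + 2x^5 + 54x^3 - 6x^2
S_{3/2} f = -(2187/32)x^7 + (243/64)x^6 - (27/4)x^3
∇ S_{3/2} f = -(15309/32)x^6 + 1458x^5 - (156735/64)x^4 + (78975/32)x^3 - (96795/64)x^2 + (8343/16)x - 5049/64
∇ f = -28x^6 + 86x^5 - 145x^4 + (440/3)x^3 - 95x^2 + 36x - 19/3
S_{3/2} ∇ f = -(5103/16)x^6 + (10449/16)x^5 - (11745/16)x^4 + 495x^3 - (855/4)x^2 + 54x - 19/3
[∇, S_{3/2}] f = -(5103/32)x^6 + (12879/16)x^5 - (109755/64)x^4 + (63135/32)x^3 - (83115/64)x^2 + (7479/16)x - 13931/192
((D + S_{-3}) + [∇, S_{3/2}]) f = 8748x^7 + (1777/32)x^6 + (12911/16)x^5 - (109755/64)x^4 + (64863/32)x^3 - (83499/64)x^2 + (7479/16)x - 13931/192

g(x) = 8748x^7 + (1777/32)x^6 + (12911/16)x^5 - (109755/64)x^4 + (64863/32)x^3 - (83499/64)x^2 + (7479/16)x - 13931/192


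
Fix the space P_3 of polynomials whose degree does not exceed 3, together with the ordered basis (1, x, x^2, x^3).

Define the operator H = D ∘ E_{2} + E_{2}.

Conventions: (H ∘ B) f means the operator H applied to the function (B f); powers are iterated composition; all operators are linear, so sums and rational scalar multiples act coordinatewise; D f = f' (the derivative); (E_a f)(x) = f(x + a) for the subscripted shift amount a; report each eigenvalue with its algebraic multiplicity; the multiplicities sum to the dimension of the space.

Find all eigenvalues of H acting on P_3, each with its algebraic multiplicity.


λ = 1 (multiplicity 4)

image of 1: 1
image of x: x + 3
image of x^2: x^2 + 6x + 8
image of x^3: x^3 + 9x^2 + 24x + 20
the matrix is upper triangular; its diagonal is (1, 1, 1, 1)
for a triangular matrix the eigenvalues are the diagonal entries, with algebraic multiplicity their repetition count


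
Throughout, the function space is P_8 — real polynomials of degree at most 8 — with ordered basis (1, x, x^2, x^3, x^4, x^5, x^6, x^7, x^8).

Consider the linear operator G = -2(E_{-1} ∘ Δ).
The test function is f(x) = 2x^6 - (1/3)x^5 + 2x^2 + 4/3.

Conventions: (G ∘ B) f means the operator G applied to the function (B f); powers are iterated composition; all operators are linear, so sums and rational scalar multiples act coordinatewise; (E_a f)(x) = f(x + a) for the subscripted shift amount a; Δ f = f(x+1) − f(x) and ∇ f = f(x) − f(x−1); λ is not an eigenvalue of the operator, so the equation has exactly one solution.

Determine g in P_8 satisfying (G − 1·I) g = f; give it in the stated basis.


the image equals g(x) = -2x^6 + (73/3)x^5 - (910/3)x^4 + (8980/3)x^3 - (66446/3)x^2 + (327746/3)x - 269442

write g with unknown coordinates in the stated basis and equate coefficients in (G − 1·I) g = f
solving from the highest basis element down gives g = -2x^6 + (73/3)x^5 - (910/3)x^4 + (8980/3)x^3 - (66446/3)x^2 + (327746/3)x - 269442
check: G g = 24x^5 - (910/3)x^4 + (8980/3)x^3 - (66440/3)x^2 + (327746/3)x - 808322/3
so G g − 1·g = 2x^6 - (1/3)x^5 + 2x^2 + 4/3 = f ✓


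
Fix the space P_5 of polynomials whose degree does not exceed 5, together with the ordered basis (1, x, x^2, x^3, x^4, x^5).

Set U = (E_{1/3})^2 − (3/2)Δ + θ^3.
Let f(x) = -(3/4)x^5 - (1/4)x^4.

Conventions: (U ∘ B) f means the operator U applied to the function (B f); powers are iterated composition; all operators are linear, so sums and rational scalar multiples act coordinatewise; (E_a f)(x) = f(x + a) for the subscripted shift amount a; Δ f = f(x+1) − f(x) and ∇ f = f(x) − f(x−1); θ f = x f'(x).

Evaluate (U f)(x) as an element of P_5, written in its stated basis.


E_{1/3} f = -(3/4)x^5 - (3/2)x^4 - (7/6)x^3 - (4/9)x^2 - (1/12)x - 1/162
E_{1/3} E_{1/3} f = -(3/4)x^5 - (11/4)x^4 - 4x^3 - (26/9)x^2 - (28/27)x - 4/27
Δ f = -(15/4)x^4 - (17/2)x^3 - 9x^2 - (19/4)x - 1
(-(3/2)Δ) f = (45/8)x^4 + (51/4)x^3 + (27/2)x^2 + (57/8)x + 3/2
θ f = -(15/4)x^5 - x^4
θ θ f = -(75/4)x^5 - 4x^4
θ θ θ f = -(375/4)x^5 - 16x^4
((E_{1/3})^2 − (3/2)Δ + θ^3) f = -(189/2)x^5 - (105/8)x^4 + (35/4)x^3 + (191/18)x^2 + (1315/216)x + 73/54

the result is g(x) = -(189/2)x^5 - (105/8)x^4 + (35/4)x^3 + (191/18)x^2 + (1315/216)x + 73/54


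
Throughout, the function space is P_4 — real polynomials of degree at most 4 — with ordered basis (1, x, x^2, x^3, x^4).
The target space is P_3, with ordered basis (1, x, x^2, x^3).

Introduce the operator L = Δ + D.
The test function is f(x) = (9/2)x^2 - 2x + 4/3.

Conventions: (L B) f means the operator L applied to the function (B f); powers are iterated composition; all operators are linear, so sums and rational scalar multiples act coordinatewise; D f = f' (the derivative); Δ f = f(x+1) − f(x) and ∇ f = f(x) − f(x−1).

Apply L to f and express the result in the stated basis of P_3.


g(x) = 18x + 1/2

Δ f = 9x + 5/2
D f = 9x - 2
(Δ + D) f = 18x + 1/2


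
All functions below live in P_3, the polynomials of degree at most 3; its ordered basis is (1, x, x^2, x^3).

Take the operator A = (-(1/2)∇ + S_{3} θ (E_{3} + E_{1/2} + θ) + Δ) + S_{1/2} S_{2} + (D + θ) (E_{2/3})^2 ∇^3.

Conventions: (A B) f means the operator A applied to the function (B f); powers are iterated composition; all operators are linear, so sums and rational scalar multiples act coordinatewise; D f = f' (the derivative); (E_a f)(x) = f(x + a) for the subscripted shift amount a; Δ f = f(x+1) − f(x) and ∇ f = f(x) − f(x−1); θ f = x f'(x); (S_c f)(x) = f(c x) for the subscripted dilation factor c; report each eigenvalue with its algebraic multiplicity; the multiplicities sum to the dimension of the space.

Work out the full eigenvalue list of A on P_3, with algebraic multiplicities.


image of 1: 1
image of x: 10x + 1/2
image of x^2: 73x^2 + 22x + 3/2
image of x^3: 406x^3 + (381/2)x^2 + (351/4)x + 1/2
the matrix is upper triangular; its diagonal is (1, 10, 73, 406)
for a triangular matrix the eigenvalues are the diagonal entries, with algebraic multiplicity their repetition count

λ = 1 (multiplicity 1), λ = 10 (multiplicity 1), λ = 73 (multiplicity 1), λ = 406 (multiplicity 1)


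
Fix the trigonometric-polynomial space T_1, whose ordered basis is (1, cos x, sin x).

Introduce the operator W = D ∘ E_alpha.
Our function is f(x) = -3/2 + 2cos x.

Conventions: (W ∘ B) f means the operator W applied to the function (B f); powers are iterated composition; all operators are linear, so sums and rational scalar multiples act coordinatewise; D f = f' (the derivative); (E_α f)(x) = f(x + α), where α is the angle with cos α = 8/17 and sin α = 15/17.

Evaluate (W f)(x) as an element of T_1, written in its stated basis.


the image equals g(x) = -(30/17)cos x - (16/17)sin x

E_alpha f = -3/2 + (16/17)cos x - (30/17)sin x
D E_alpha f = -(30/17)cos x - (16/17)sin x


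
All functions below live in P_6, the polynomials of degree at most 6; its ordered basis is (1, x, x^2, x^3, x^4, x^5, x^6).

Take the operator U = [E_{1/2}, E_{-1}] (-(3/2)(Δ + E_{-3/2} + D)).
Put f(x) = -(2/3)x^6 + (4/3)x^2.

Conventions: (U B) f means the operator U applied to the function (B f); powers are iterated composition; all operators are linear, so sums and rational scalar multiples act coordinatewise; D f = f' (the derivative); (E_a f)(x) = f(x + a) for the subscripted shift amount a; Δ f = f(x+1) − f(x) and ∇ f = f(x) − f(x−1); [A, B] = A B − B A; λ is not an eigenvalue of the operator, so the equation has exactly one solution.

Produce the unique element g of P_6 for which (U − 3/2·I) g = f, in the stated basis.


the result is g(x) = (4/9)x^6 - (8/9)x^2

write g with unknown coordinates in the stated basis and equate coefficients in (U − 3/2·I) g = f
solving from the highest basis element down gives g = (4/9)x^6 - (8/9)x^2
check: U g = 0
so U g − 3/2·g = -(2/3)x^6 + (4/3)x^2 = f ✓


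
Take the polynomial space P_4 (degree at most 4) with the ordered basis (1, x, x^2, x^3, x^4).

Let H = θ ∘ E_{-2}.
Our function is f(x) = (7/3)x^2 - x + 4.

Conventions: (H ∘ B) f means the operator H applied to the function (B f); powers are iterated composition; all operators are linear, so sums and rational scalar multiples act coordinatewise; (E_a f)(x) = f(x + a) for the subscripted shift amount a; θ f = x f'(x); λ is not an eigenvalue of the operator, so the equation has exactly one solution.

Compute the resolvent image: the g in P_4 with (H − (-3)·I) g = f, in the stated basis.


the image equals g(x) = (7/15)x^2 + (13/60)x + 4/3

write g with unknown coordinates in the stated basis and equate coefficients in (H − (-3)·I) g = f
solving from the highest basis element down gives g = (7/15)x^2 + (13/60)x + 4/3
check: H g = (14/15)x^2 - (33/20)x
so H g − (-3)·g = (7/3)x^2 - x + 4 = f ✓


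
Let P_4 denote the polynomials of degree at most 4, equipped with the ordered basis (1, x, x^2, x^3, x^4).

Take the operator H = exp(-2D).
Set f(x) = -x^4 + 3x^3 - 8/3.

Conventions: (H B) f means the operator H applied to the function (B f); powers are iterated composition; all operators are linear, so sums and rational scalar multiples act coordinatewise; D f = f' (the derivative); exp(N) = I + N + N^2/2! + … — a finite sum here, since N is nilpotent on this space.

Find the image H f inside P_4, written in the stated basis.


g(x) = -x^4 + 11x^3 - 42x^2 + 68x - 128/3

order-1 term: 8x^3 - 18x^2
order-2 term: -24x^2 + 36x
order-3 term: 32x - 24
order-4 term: -16
the series for exp(-2D) f terminates at order 4
exp(-2D) f = -x^4 + 11x^3 - 42x^2 + 68x - 128/3


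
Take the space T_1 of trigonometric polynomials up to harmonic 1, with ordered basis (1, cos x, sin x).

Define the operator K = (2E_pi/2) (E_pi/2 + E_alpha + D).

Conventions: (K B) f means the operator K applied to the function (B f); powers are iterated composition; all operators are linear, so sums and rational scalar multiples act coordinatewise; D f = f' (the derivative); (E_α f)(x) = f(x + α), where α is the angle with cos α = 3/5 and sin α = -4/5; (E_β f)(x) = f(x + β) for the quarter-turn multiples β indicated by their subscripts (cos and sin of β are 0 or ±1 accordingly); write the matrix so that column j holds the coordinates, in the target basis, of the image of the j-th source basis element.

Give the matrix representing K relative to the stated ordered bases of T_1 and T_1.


the matrix is [[4, 0, 0]; [0, -12/5, 6/5]; [0, -6/5, -12/5]] (rows listed top to bottom)

image of 1: 4
image of cos x: -(12/5)cos x - (6/5)sin x
image of sin x: (6/5)cos x - (12/5)sin x
each image's coordinates form column j of the matrix


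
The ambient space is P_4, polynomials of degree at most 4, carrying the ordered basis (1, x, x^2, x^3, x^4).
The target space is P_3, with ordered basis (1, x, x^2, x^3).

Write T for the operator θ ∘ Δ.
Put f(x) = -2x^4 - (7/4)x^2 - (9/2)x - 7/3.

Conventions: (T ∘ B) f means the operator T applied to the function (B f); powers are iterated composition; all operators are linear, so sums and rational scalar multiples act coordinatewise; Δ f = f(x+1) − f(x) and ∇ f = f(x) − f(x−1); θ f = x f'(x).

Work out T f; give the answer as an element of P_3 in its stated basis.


Δ f = -8x^3 - 12x^2 - (23/2)x - 33/4
θ Δ f = -24x^3 - 24x^2 - (23/2)x

the image equals g(x) = -24x^3 - 24x^2 - (23/2)x


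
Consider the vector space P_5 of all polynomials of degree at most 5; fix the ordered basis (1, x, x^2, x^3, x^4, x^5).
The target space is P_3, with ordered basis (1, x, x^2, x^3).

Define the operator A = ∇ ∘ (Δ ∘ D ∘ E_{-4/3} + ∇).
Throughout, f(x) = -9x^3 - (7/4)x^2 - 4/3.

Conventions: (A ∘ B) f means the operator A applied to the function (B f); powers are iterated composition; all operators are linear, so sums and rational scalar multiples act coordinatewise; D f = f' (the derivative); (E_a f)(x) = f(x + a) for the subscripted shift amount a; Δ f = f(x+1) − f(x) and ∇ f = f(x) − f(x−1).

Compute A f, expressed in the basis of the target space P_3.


the result is g(x) = -54x - 7/2

E_{-4/3} f = -9x^3 + (137/4)x^2 - (130/3)x + 152/9
D E_{-4/3} f = -27x^2 + (137/2)x - 130/3
Δ D E_{-4/3} f = -54x + 83/2
∇ f = -27x^2 + (47/2)x - 29/4
(Δ ∘ D ∘ E_{-4/3} + ∇) f = -27x^2 - (61/2)x + 137/4
∇ (Δ ∘ D ∘ E_{-4/3} + ∇) f = -54x - 7/2


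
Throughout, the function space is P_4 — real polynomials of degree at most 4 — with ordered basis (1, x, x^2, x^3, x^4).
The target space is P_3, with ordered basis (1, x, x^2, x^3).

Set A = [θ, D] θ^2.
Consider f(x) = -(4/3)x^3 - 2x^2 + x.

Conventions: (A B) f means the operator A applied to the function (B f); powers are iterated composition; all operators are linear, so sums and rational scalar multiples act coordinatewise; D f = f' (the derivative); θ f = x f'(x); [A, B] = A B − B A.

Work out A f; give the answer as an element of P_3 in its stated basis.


the image equals g(x) = 36x^2 + 16x - 1

θ f = -4x^3 - 4x^2 + x
θ θ f = -12x^3 - 8x^2 + x
D θ^2 f = -36x^2 - 16x + 1
θ D θ^2 f = -72x^2 - 16x
θ θ^2 f = -36x^3 - 16x^2 + x
D θ θ^2 f = -108x^2 - 32x + 1
[θ, D] θ^2 f = 36x^2 + 16x - 1
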